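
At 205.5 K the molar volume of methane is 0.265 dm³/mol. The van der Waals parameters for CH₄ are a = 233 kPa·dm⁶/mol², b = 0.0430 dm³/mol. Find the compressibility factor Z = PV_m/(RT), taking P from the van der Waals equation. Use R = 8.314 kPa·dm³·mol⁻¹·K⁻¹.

Z ≈ 0.6791

P = RT/(V_m − b) − a/V_m² = (8.314)(205.5)/(0.265 − 0.0430) − 233/(0.265)²
  = 1708.5/0.22200 − 3317.9 = 7695.9 − 3317.9 = 4378.0 kPa
Z = PV_m/(RT) = (4378.0)(0.265)/((8.314)(205.5)) = 1160.2/1708.5 = 0.6791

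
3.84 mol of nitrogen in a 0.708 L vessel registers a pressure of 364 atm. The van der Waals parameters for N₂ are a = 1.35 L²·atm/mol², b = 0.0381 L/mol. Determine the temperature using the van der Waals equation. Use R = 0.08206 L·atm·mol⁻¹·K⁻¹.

T = (P + a n²/V²)(V − nb)/(nR)
P + a n²/V² = 364 + (1.35)(3.84)²/(0.708)² = 403.71 atm
V − nb = 0.708 − (3.84)(0.0381) = 0.56170 L
T = (403.71)(0.56170)/((3.84)(0.08206)) = 719.6 K

T ≈ 719.6 K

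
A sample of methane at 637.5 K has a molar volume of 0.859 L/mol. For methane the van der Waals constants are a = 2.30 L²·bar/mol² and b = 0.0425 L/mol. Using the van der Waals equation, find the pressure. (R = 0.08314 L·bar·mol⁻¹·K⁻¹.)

P = RT/(V_m − b) − a/V_m²
RT/(V_m − b) = (0.08314)(637.5)/(0.859 − 0.0425) = 53.002/0.81650 = 64.914 bar
a/V_m² = 2.30/(0.859)² = 3.1170 bar
P = 64.914 − 3.1170 = 61.80 bar

P ≈ 61.80 bar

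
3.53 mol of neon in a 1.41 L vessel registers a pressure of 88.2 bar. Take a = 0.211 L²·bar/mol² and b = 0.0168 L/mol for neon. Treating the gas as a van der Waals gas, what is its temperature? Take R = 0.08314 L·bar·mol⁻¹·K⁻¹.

T = (P + a n²/V²)(V − nb)/(nR)
P + a n²/V² = 88.2 + (0.211)(3.53)²/(1.41)² = 89.522 bar
V − nb = 1.41 − (3.53)(0.0168) = 1.3507 L
T = (89.522)(1.3507)/((3.53)(0.08314)) = 412.0 K

T ≈ 412.0 K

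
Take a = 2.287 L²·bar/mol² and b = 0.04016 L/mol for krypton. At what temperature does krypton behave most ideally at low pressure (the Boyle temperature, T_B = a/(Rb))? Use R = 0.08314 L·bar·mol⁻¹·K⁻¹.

T_B ≈ 685.0 K

For a van der Waals gas the second virial coefficient B₂ = b − a/(RT) vanishes at T_B = a/(Rb).
T_B = 2.287/(0.08314×0.04016) = 2.287/0.0033389 = 685.0 K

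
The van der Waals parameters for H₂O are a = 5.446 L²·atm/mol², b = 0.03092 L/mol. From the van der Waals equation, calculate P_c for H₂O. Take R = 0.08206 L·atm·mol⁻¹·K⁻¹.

P_c ≈ 211.0 atm

For a van der Waals gas, P_c = a/(27b²).
P_c = 5.446/(27×(0.03092)²) = 5.446/0.025813 = 211.0 atm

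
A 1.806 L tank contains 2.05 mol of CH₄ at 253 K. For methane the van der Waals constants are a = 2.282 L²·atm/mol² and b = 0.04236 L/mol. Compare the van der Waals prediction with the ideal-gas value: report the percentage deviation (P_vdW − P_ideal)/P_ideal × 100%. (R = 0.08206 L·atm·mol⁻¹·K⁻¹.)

Ideal: P_ideal = nRT/V = (2.05)(0.08206)(253)/1.806 = 23.5661 atm
vdW: P = nRT/(V − nb) − a n²/V² = 42.5604/1.71916 − 9.59011/3.26164 = 24.7565 − 2.94027 = 21.8162 atm
% deviation = (21.8162 − 23.5661)/23.5661 × 100% = -7.43%

-7.43 %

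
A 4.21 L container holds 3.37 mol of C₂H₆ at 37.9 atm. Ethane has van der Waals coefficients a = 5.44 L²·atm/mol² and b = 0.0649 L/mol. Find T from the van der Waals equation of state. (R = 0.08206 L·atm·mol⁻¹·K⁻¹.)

T = (P + a n²/V²)(V − nb)/(nR)
P + a n²/V² = 37.9 + (5.44)(3.37)²/(4.21)² = 41.386 atm
V − nb = 4.21 − (3.37)(0.0649) = 3.9913 L
T = (41.386)(3.9913)/((3.37)(0.08206)) = 597.3 K

T ≈ 597.3 K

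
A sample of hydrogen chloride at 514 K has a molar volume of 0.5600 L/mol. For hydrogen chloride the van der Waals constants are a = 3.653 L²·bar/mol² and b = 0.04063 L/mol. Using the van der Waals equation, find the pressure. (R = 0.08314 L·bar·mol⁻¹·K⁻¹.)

P ≈ 70.63 bar

P = RT/(V_m − b) − a/V_m²
RT/(V_m − b) = (0.08314)(514)/(0.5600 − 0.04063) = 42.734/0.51937 = 82.280 bar
a/V_m² = 3.653/(0.5600)² = 11.649 bar
P = 82.280 − 11.649 = 70.63 bar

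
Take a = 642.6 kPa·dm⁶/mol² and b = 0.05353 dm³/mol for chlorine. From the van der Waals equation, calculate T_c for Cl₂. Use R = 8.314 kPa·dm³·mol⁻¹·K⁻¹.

T_c ≈ 427.8 K

For a van der Waals gas, T_c = 8a/(27Rb).
T_c = 8×642.6/(27×8.314×0.05353) = 5140.8/12.016 = 427.8 K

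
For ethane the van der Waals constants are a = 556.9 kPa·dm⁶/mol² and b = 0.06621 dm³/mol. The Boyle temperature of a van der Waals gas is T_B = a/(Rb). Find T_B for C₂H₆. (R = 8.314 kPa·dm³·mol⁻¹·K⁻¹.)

For a van der Waals gas the second virial coefficient B₂ = b − a/(RT) vanishes at T_B = a/(Rb).
T_B = 556.9/(8.314×0.06621) = 556.9/0.55047 = 1012 K

T_B ≈ 1012 K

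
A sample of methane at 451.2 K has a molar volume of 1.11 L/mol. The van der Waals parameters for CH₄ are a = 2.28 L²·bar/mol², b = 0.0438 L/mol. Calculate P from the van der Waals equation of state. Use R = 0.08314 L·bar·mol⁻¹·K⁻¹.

P = RT/(V_m − b) − a/V_m²
RT/(V_m − b) = (0.08314)(451.2)/(1.11 − 0.0438) = 37.513/1.0662 = 35.184 bar
a/V_m² = 2.28/(1.11)² = 1.8505 bar
P = 35.184 − 1.8505 = 33.33 bar

P ≈ 33.33 bar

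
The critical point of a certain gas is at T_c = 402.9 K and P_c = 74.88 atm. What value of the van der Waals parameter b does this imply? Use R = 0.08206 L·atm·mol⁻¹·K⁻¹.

b ≈ 0.05519 L/mol

From T_c = 8a/(27Rb) and P_c = a/(27b²): b = R T_c/(8 P_c).
b = (0.08206)(402.9)/(8×74.88) = 33.062/599.04 = 0.05519 L/mol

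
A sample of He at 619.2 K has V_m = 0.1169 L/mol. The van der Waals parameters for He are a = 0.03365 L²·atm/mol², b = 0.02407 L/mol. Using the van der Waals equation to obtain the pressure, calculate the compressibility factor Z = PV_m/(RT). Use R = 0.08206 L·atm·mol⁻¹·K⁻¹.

P = RT/(V_m − b) − a/V_m² = (0.08206)(619.2)/(0.1169 − 0.02407) − 0.03365/(0.1169)²
  = 50.812/0.092830 − 2.4624 = 547.37 − 2.4624 = 544.91 atm
Z = PV_m/(RT) = (544.91)(0.1169)/((0.08206)(619.2)) = 63.700/50.812 = 1.254

Z ≈ 1.254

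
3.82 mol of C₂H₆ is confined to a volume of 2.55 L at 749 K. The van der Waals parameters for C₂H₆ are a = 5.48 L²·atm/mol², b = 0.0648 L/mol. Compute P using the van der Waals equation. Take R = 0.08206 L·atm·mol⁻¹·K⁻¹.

P = nRT/(V − nb) − a n²/V²
nRT/(V − nb) = (3.82)(0.08206)(749)/(2.55 − 3.82×0.0648) = 234.79/2.3025 = 101.97 atm
a n²/V² = (5.48)(3.82)²/(2.55)² = 12.298 atm
P = 101.97 − 12.298 = 89.67 atm

P ≈ 89.67 atm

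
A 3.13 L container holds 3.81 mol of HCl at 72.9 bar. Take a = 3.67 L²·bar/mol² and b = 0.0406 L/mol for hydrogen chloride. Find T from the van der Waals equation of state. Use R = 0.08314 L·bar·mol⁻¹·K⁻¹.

T ≈ 735.8 K

T = (P + a n²/V²)(V − nb)/(nR)
P + a n²/V² = 72.9 + (3.67)(3.81)²/(3.13)² = 78.338 bar
V − nb = 3.13 − (3.81)(0.0406) = 2.9753 L
T = (78.338)(2.9753)/((3.81)(0.08314)) = 735.8 K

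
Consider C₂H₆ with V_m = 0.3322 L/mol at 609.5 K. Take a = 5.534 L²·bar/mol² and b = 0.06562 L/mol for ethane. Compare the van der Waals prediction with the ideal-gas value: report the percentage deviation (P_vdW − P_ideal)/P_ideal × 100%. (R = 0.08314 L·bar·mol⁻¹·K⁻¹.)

-8.26 %

Ideal: P_ideal = RT/V_m = (0.08314)(609.5)/0.3322 = 152.540 bar
vdW: P = RT/(V_m − b) − a/V_m² = 50.6738/0.266580 − 5.534/0.110357 = 190.089 − 50.1463 = 139.943 bar
% deviation = (139.943 − 152.540)/152.540 × 100% = -8.26%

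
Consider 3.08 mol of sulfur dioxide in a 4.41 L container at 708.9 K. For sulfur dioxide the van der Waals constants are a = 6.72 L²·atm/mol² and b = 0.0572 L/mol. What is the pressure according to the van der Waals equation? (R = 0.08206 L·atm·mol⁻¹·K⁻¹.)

P ≈ 39.04 atm

P = nRT/(V − nb) − a n²/V²
nRT/(V − nb) = (3.08)(0.08206)(708.9)/(4.41 − 3.08×0.0572) = 179.17/4.2338 = 42.319 atm
a n²/V² = (6.72)(3.08)²/(4.41)² = 3.2779 atm
P = 42.319 − 3.2779 = 39.04 atm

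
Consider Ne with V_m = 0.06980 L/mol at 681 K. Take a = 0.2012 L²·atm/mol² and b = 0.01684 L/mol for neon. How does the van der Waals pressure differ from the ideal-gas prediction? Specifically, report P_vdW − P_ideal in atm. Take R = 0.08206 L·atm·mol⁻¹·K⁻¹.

Ideal: P_ideal = RT/V_m = (0.08206)(681)/0.06980 = 800.614 atm
vdW: P = RT/(V_m − b) − a/V_m² = 55.8829/0.0529600 − 0.2012/0.00487204 = 1055.19 − 41.2969 = 1013.89 atm
ΔP = 1013.89 − 800.614 = 213.3 atm

ΔP ≈ 213.3 atm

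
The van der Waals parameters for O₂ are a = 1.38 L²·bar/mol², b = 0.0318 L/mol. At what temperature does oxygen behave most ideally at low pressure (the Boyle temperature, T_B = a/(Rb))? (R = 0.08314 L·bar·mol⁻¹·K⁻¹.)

For a van der Waals gas the second virial coefficient B₂ = b − a/(RT) vanishes at T_B = a/(Rb).
T_B = 1.38/(0.08314×0.0318) = 1.38/0.0026439 = 522.0 K

T_B ≈ 522.0 K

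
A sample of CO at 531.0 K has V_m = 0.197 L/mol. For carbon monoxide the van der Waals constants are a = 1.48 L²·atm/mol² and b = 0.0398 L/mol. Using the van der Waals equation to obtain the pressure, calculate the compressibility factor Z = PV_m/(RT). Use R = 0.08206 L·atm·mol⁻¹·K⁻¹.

P = RT/(V_m − b) − a/V_m² = (0.08206)(531.0)/(0.197 − 0.0398) − 1.48/(0.197)²
  = 43.574/0.15720 − 38.135 = 277.19 − 38.135 = 239.06 atm
Z = PV_m/(RT) = (239.06)(0.197)/((0.08206)(531.0)) = 47.095/43.574 = 1.081

Z ≈ 1.081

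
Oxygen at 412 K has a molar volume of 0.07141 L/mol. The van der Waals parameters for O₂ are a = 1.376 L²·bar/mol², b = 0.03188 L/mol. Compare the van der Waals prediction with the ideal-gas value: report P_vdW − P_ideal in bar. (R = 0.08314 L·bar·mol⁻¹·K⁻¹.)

ΔP ≈ 117.0 bar

Ideal: P_ideal = RT/V_m = (0.08314)(412)/0.07141 = 479.676 bar
vdW: P = RT/(V_m − b) − a/V_m² = 34.2537/0.0395300 − 1.376/0.00509939 = 866.524 − 269.836 = 596.688 bar
ΔP = 596.688 − 479.676 = 117.0 bar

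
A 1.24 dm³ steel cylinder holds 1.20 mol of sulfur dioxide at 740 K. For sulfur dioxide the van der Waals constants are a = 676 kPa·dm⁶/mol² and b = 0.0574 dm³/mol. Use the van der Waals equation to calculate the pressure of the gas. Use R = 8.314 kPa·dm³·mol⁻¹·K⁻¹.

P = nRT/(V − nb) − a n²/V²
nRT/(V − nb) = (1.20)(8.314)(740)/(1.24 − 1.20×0.0574) = 7382.8/1.1711 = 6304.2 kPa
a n²/V² = (676)(1.20)²/(1.24)² = 633.09 kPa
P = 6304.2 − 633.09 = 5671 kPa

P ≈ 5671 kPa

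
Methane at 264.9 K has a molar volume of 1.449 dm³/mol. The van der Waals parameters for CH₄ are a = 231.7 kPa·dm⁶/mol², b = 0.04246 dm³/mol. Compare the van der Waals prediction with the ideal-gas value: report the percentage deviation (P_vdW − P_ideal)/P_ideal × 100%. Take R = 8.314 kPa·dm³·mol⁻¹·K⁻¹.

-4.24 %

Ideal: P_ideal = RT/V_m = (8.314)(264.9)/1.449 = 1519.93 kPa
vdW: P = RT/(V_m − b) − a/V_m² = 2202.38/1.40654 − 231.7/2.09960 = 1565.81 − 110.354 = 1455.46 kPa
% deviation = (1455.46 − 1519.93)/1519.93 × 100% = -4.24%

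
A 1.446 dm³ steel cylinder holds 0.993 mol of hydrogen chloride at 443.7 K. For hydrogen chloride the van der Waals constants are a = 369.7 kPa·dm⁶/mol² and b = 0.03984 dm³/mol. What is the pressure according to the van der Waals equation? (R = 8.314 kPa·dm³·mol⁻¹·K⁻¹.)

P ≈ 2430 kPa

P = nRT/(V − nb) − a n²/V²
nRT/(V − nb) = (0.993)(8.314)(443.7)/(1.446 − 0.993×0.03984) = 3663.1/1.4064 = 2604.6 kPa
a n²/V² = (369.7)(0.993)²/(1.446)² = 174.35 kPa
P = 2604.6 − 174.35 = 2430 kPa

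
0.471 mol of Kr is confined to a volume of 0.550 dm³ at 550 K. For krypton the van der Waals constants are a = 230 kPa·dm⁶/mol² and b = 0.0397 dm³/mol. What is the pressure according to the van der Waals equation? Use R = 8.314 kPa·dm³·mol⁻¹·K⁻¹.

P ≈ 3885 kPa

P = nRT/(V − nb) − a n²/V²
nRT/(V − nb) = (0.471)(8.314)(550)/(0.550 − 0.471×0.0397) = 2153.7/0.53130 = 4053.6 kPa
a n²/V² = (230)(0.471)²/(0.550)² = 168.67 kPa
P = 4053.6 − 168.67 = 3885 kPa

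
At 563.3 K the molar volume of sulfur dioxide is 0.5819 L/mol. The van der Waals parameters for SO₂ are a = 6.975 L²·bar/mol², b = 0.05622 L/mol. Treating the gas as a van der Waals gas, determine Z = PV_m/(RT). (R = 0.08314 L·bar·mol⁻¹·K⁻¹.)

P = RT/(V_m − b) − a/V_m² = (0.08314)(563.3)/(0.5819 − 0.05622) − 6.975/(0.5819)²
  = 46.833/0.52568 − 20.599 = 89.090 − 20.599 = 68.491 bar
Z = PV_m/(RT) = (68.491)(0.5819)/((0.08314)(563.3)) = 39.855/46.833 = 0.8510

Z ≈ 0.8510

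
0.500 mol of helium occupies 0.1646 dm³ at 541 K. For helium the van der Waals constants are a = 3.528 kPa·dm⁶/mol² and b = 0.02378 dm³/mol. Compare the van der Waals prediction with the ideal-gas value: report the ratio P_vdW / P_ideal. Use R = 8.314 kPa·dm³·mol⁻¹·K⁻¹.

P_vdW / P_ideal ≈ 1.075

Ideal: P_ideal = nRT/V = (0.500)(8.314)(541)/0.1646 = 13663.0 kPa
vdW: P = nRT/(V − nb) − a n²/V² = 2248.94/0.152710 − 0.882000/0.0270932 = 14726.9 − 32.5543 = 14694.3 kPa
Ratio = 14694.3/13663.0 = 1.075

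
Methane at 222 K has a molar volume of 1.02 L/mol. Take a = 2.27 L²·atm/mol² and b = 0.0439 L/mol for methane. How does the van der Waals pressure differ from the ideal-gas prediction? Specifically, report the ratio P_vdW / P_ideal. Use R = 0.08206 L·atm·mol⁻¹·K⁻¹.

P_vdW / P_ideal ≈ 0.9228

Ideal: P_ideal = RT/V_m = (0.08206)(222)/1.02 = 17.8601 atm
vdW: P = RT/(V_m − b) − a/V_m² = 18.2173/0.976100 − 2.27/1.04040 = 18.6634 − 2.18185 = 16.4816 atm
Ratio = 16.4816/17.8601 = 0.9228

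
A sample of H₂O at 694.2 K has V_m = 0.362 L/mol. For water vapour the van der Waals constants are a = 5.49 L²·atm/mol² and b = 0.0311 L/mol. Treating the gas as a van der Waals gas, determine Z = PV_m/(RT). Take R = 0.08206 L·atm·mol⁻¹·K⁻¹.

Z ≈ 0.8278

P = RT/(V_m − b) − a/V_m² = (0.08206)(694.2)/(0.362 − 0.0311) − 5.49/(0.362)²
  = 56.966/0.33090 − 41.894 = 172.15 − 41.894 = 130.26 atm
Z = PV_m/(RT) = (130.26)(0.362)/((0.08206)(694.2)) = 47.154/56.966 = 0.8278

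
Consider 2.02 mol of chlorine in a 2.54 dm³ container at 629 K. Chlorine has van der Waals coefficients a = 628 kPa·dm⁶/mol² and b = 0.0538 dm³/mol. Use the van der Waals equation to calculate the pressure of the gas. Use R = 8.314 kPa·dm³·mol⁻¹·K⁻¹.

P = nRT/(V − nb) − a n²/V²
nRT/(V − nb) = (2.02)(8.314)(629)/(2.54 − 2.02×0.0538) = 10564/2.4313 = 4345.0 kPa
a n²/V² = (628)(2.02)²/(2.54)² = 397.19 kPa
P = 4345.0 − 397.19 = 3948 kPa

P ≈ 3948 kPa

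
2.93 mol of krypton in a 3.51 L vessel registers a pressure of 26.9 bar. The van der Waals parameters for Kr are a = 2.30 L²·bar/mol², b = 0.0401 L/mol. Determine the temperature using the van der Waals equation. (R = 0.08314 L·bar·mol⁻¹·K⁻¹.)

T ≈ 396.9 K

T = (P + a n²/V²)(V − nb)/(nR)
P + a n²/V² = 26.9 + (2.30)(2.93)²/(3.51)² = 28.503 bar
V − nb = 3.51 − (2.93)(0.0401) = 3.3925 L
T = (28.503)(3.3925)/((2.93)(0.08314)) = 396.9 K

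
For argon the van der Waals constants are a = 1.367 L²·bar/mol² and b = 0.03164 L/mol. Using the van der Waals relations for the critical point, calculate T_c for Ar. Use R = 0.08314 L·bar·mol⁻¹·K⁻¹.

T_c ≈ 154.0 K

For a van der Waals gas, T_c = 8a/(27Rb).
T_c = 8×1.367/(27×0.08314×0.03164) = 10.936/0.071025 = 154.0 K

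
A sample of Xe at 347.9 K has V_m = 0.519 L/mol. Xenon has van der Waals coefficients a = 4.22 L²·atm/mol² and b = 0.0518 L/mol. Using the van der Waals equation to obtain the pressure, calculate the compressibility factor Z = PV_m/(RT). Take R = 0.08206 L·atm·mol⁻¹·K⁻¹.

Z ≈ 0.8261

P = RT/(V_m − b) − a/V_m² = (0.08206)(347.9)/(0.519 − 0.0518) − 4.22/(0.519)²
  = 28.549/0.46720 − 15.667 = 61.107 − 15.667 = 45.440 atm
Z = PV_m/(RT) = (45.440)(0.519)/((0.08206)(347.9)) = 23.583/28.549 = 0.8261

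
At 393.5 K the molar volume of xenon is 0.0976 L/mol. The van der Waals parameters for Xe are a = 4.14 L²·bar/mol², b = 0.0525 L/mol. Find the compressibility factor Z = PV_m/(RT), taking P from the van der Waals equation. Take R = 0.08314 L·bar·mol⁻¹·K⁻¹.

P = RT/(V_m − b) − a/V_m² = (0.08314)(393.5)/(0.0976 − 0.0525) − 4.14/(0.0976)²
  = 32.716/0.045100 − 434.61 = 725.41 − 434.61 = 290.80 bar
Z = PV_m/(RT) = (290.80)(0.0976)/((0.08314)(393.5)) = 28.382/32.716 = 0.8675

Z ≈ 0.8675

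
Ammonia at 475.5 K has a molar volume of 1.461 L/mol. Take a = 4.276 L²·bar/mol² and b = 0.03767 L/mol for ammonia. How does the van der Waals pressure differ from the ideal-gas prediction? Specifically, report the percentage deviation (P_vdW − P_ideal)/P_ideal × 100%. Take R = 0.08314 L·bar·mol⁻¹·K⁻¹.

Ideal: P_ideal = RT/V_m = (0.08314)(475.5)/1.461 = 27.0589 bar
vdW: P = RT/(V_m − b) − a/V_m² = 39.5331/1.42333 − 4.276/2.13452 = 27.7751 − 2.00326 = 25.7718 bar
% deviation = (25.7718 − 27.0589)/27.0589 × 100% = -4.76%

-4.76 %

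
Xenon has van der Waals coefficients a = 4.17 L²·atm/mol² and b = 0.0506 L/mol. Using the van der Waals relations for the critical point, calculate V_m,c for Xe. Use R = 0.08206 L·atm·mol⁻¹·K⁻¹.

V_m,c ≈ 0.1518 L/mol

For a van der Waals gas, V_m,c = 3b.
V_m,c = 3×0.0506 = 0.1518 L/mol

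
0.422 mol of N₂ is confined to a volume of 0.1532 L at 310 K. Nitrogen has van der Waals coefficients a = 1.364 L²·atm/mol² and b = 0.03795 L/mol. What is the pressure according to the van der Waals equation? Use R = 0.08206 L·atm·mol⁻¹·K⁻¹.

P = nRT/(V − nb) − a n²/V²
nRT/(V − nb) = (0.422)(0.08206)(310)/(0.1532 − 0.422×0.03795) = 10.735/0.13719 = 78.249 atm
a n²/V² = (1.364)(0.422)²/(0.1532)² = 10.350 atm
P = 78.249 − 10.350 = 67.90 atm

P ≈ 67.90 atm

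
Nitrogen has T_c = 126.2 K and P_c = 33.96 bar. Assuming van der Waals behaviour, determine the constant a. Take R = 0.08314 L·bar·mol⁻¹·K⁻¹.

a ≈ 1.368 L²·bar/mol²

From T_c = 8a/(27Rb) and P_c = a/(27b²): a = 27 R² T_c²/(64 P_c).
a = 27×(0.08314)²×(126.2)²/(64×33.96) = 2972.4/2173.4 = 1.368 L²·bar/mol²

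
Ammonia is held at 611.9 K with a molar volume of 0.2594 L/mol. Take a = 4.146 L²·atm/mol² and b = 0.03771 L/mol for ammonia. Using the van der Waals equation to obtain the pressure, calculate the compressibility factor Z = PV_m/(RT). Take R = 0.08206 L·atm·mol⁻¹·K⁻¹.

Z ≈ 0.8518

P = RT/(V_m − b) − a/V_m² = (0.08206)(611.9)/(0.2594 − 0.03771) − 4.146/(0.2594)²
  = 50.213/0.22169 − 61.615 = 226.50 − 61.615 = 164.89 atm
Z = PV_m/(RT) = (164.89)(0.2594)/((0.08206)(611.9)) = 42.772/50.213 = 0.8518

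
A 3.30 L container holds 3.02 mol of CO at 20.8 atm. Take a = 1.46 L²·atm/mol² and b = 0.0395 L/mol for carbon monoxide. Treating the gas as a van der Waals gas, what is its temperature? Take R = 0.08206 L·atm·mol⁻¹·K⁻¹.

T ≈ 282.7 K

T = (P + a n²/V²)(V − nb)/(nR)
P + a n²/V² = 20.8 + (1.46)(3.02)²/(3.30)² = 22.023 atm
V − nb = 3.30 − (3.02)(0.0395) = 3.1807 L
T = (22.023)(3.1807)/((3.02)(0.08206)) = 282.7 K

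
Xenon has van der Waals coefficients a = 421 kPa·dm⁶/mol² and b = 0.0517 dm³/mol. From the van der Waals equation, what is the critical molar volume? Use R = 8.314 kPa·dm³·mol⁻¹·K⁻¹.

For a van der Waals gas, V_m,c = 3b.
V_m,c = 3×0.0517 = 0.1551 dm³/mol

V_m,c ≈ 0.1551 dm³/mol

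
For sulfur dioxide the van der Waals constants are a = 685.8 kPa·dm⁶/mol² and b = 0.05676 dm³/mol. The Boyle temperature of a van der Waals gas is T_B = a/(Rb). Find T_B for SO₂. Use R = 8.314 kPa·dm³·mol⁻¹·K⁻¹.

For a van der Waals gas the second virial coefficient B₂ = b − a/(RT) vanishes at T_B = a/(Rb).
T_B = 685.8/(8.314×0.05676) = 685.8/0.47190 = 1453 K

T_B ≈ 1453 K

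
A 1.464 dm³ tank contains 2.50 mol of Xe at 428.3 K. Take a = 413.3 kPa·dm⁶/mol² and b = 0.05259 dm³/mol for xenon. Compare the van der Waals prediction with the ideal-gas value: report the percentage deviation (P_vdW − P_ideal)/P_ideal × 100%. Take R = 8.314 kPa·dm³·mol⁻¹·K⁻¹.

Ideal: P_ideal = nRT/V = (2.50)(8.314)(428.3)/1.464 = 6080.75 kPa
vdW: P = nRT/(V − nb) − a n²/V² = 8902.22/1.33253 − 2583.13/2.14330 = 6680.69 − 1205.21 = 5475.48 kPa
% deviation = (5475.48 − 6080.75)/6080.75 × 100% = -9.95%

-9.95 %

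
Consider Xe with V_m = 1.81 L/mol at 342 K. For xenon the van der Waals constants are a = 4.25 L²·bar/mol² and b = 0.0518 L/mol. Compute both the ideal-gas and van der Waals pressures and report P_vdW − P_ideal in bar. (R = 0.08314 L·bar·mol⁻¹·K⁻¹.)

ΔP ≈ -0.834 bar

Ideal: P_ideal = RT/V_m = (0.08314)(342)/1.81 = 15.7093 bar
vdW: P = RT/(V_m − b) − a/V_m² = 28.4339/1.75820 − 4.25/3.27610 = 16.1722 − 1.29727 = 14.8749 bar
ΔP = 14.8749 − 15.7093 = -0.834 bar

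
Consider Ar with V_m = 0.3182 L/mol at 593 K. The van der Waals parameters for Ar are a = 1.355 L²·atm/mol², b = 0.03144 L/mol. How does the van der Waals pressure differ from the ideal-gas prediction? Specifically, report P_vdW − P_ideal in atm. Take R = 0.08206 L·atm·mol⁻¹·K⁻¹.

Ideal: P_ideal = RT/V_m = (0.08206)(593)/0.3182 = 152.928 atm
vdW: P = RT/(V_m − b) − a/V_m² = 48.6616/0.286760 − 1.355/0.101251 = 169.695 − 13.3826 = 156.312 atm
ΔP = 156.312 − 152.928 = 3.38 atm

ΔP ≈ 3.38 atm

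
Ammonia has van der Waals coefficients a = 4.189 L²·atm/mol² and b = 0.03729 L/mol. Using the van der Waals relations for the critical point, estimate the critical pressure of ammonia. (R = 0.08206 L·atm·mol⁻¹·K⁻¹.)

For a van der Waals gas, P_c = a/(27b²).
P_c = 4.189/(27×(0.03729)²) = 4.189/0.037545 = 111.6 atm

P_c ≈ 111.6 atm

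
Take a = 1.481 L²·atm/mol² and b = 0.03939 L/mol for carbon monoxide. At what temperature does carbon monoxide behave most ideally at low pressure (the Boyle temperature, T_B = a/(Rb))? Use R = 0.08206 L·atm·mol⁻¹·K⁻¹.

For a van der Waals gas the second virial coefficient B₂ = b − a/(RT) vanishes at T_B = a/(Rb).
T_B = 1.481/(0.08206×0.03939) = 1.481/0.0032323 = 458.2 K

T_B ≈ 458.2 K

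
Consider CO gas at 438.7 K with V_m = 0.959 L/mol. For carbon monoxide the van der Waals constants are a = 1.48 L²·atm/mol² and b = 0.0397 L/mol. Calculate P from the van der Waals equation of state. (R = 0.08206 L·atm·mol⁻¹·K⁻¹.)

P = RT/(V_m − b) − a/V_m²
RT/(V_m − b) = (0.08206)(438.7)/(0.959 − 0.0397) = 36.000/0.91930 = 39.160 atm
a/V_m² = 1.48/(0.959)² = 1.6093 atm
P = 39.160 − 1.6093 = 37.55 atm

P ≈ 37.55 atm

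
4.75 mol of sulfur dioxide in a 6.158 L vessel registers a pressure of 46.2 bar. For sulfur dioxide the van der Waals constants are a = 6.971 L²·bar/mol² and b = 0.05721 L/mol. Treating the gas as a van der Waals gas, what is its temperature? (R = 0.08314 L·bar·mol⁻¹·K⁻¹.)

T ≈ 750.4 K

T = (P + a n²/V²)(V − nb)/(nR)
P + a n²/V² = 46.2 + (6.971)(4.75)²/(6.158)² = 50.348 bar
V − nb = 6.158 − (4.75)(0.05721) = 5.8863 L
T = (50.348)(5.8863)/((4.75)(0.08314)) = 750.4 K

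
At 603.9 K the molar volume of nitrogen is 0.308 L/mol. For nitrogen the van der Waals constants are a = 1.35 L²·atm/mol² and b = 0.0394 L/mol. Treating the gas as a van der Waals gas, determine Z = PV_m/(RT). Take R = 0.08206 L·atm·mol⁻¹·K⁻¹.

P = RT/(V_m − b) − a/V_m² = (0.08206)(603.9)/(0.308 − 0.0394) − 1.35/(0.308)²
  = 49.556/0.26860 − 14.231 = 184.50 − 14.231 = 170.27 atm
Z = PV_m/(RT) = (170.27)(0.308)/((0.08206)(603.9)) = 52.443/49.556 = 1.058

Z ≈ 1.058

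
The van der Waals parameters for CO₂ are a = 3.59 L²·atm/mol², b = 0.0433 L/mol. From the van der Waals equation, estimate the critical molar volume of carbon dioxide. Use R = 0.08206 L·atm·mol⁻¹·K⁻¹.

For a van der Waals gas, V_m,c = 3b.
V_m,c = 3×0.0433 = 0.1299 L/mol

V_m,c ≈ 0.1299 L/mol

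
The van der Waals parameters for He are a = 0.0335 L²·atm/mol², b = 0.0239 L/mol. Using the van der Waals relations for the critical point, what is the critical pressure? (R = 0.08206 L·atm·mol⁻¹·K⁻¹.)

P_c ≈ 2.172 atm

For a van der Waals gas, P_c = a/(27b²).
P_c = 0.0335/(27×(0.0239)²) = 0.0335/0.015423 = 2.172 atm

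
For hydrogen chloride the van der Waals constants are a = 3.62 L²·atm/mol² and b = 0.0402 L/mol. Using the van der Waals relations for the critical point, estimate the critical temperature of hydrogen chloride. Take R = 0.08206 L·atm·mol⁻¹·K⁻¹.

T_c ≈ 325.1 K

For a van der Waals gas, T_c = 8a/(27Rb).
T_c = 8×3.62/(27×0.08206×0.0402) = 28.960/0.089068 = 325.1 K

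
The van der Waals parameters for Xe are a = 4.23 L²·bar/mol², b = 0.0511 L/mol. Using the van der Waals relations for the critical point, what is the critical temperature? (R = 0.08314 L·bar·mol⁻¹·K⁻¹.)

T_c ≈ 295.0 K

For a van der Waals gas, T_c = 8a/(27Rb).
T_c = 8×4.23/(27×0.08314×0.0511) = 33.840/0.11471 = 295.0 K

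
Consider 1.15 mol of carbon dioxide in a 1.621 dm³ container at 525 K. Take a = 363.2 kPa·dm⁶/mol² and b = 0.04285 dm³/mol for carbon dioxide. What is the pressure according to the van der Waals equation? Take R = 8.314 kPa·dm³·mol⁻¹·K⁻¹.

P ≈ 3011 kPa

P = nRT/(V − nb) − a n²/V²
nRT/(V − nb) = (1.15)(8.314)(525)/(1.621 − 1.15×0.04285) = 5019.6/1.5717 = 3193.7 kPa
a n²/V² = (363.2)(1.15)²/(1.621)² = 182.80 kPa
P = 3193.7 − 182.80 = 3011 kPa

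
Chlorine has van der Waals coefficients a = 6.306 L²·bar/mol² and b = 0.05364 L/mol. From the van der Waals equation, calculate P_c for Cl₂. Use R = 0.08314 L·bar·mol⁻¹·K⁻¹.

For a van der Waals gas, P_c = a/(27b²).
P_c = 6.306/(27×(0.05364)²) = 6.306/0.077686 = 81.17 bar

P_c ≈ 81.17 bar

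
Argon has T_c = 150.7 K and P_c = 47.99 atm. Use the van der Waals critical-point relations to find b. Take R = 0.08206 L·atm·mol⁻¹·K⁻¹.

From T_c = 8a/(27Rb) and P_c = a/(27b²): b = R T_c/(8 P_c).
b = (0.08206)(150.7)/(8×47.99) = 12.366/383.92 = 0.03221 L/mol

b ≈ 0.03221 L/mol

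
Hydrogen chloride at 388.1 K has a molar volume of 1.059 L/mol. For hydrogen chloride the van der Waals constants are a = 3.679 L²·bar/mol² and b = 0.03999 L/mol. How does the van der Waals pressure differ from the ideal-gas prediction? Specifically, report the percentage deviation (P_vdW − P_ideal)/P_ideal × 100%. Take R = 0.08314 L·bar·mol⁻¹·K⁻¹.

-6.84 %

Ideal: P_ideal = RT/V_m = (0.08314)(388.1)/1.059 = 30.4690 bar
vdW: P = RT/(V_m − b) − a/V_m² = 32.2666/1.01901 − 3.679/1.12148 = 31.6647 − 3.28049 = 28.3842 bar
% deviation = (28.3842 − 30.4690)/30.4690 × 100% = -6.84%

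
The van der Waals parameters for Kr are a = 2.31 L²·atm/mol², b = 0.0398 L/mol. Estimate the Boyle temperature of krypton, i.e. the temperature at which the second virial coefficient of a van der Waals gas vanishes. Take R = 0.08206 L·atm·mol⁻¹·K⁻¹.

T_B ≈ 707.3 K

For a van der Waals gas the second virial coefficient B₂ = b − a/(RT) vanishes at T_B = a/(Rb).
T_B = 2.31/(0.08206×0.0398) = 2.31/0.0032660 = 707.3 K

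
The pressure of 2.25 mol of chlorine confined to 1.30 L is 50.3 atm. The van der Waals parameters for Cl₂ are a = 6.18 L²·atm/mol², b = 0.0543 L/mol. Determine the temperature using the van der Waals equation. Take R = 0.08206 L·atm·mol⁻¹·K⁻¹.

T ≈ 439.0 K

T = (P + a n²/V²)(V − nb)/(nR)
P + a n²/V² = 50.3 + (6.18)(2.25)²/(1.30)² = 68.813 atm
V − nb = 1.30 − (2.25)(0.0543) = 1.1778 L
T = (68.813)(1.1778)/((2.25)(0.08206)) = 439.0 K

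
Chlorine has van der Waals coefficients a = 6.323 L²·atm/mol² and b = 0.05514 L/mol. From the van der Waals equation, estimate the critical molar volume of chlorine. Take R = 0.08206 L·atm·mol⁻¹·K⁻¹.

V_m,c ≈ 0.1654 L/mol

For a van der Waals gas, V_m,c = 3b.
V_m,c = 3×0.05514 = 0.1654 L/mol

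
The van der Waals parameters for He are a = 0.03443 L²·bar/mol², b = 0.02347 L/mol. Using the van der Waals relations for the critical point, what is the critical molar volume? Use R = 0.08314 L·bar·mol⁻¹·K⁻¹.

V_m,c ≈ 0.07041 L/mol

For a van der Waals gas, V_m,c = 3b.
V_m,c = 3×0.02347 = 0.07041 L/mol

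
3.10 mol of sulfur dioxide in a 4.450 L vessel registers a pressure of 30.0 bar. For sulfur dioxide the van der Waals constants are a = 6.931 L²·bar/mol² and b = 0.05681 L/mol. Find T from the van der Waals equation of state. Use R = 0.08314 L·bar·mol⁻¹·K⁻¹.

T ≈ 553.3 K

T = (P + a n²/V²)(V − nb)/(nR)
P + a n²/V² = 30.0 + (6.931)(3.10)²/(4.450)² = 33.364 bar
V − nb = 4.450 − (3.10)(0.05681) = 4.2739 L
T = (33.364)(4.2739)/((3.10)(0.08314)) = 553.3 K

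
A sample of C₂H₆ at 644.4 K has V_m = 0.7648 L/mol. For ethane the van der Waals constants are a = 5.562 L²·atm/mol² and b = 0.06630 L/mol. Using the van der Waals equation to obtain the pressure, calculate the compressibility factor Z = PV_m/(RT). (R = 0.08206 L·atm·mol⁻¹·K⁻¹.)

P = RT/(V_m − b) − a/V_m² = (0.08206)(644.4)/(0.7648 − 0.06630) − 5.562/(0.7648)²
  = 52.879/0.69850 − 9.5090 = 75.704 − 9.5090 = 66.195 atm
Z = PV_m/(RT) = (66.195)(0.7648)/((0.08206)(644.4)) = 50.626/52.879 = 0.9574

Z ≈ 0.9574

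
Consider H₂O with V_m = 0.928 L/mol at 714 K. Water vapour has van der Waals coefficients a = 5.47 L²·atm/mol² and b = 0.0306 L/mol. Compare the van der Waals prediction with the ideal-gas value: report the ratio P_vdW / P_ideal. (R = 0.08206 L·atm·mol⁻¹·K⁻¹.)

Ideal: P_ideal = RT/V_m = (0.08206)(714)/0.928 = 63.1367 atm
vdW: P = RT/(V_m − b) − a/V_m² = 58.5908/0.897400 − 5.47/0.861184 = 65.2895 − 6.35172 = 58.9378 atm
Ratio = 58.9378/63.1367 = 0.9335

P_vdW / P_ideal ≈ 0.9335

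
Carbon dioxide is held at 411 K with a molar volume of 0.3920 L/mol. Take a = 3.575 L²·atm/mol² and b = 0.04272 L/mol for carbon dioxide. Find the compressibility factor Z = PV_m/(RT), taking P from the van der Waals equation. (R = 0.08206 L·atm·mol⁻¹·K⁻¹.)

P = RT/(V_m − b) − a/V_m² = (0.08206)(411)/(0.3920 − 0.04272) − 3.575/(0.3920)²
  = 33.727/0.34928 − 23.265 = 96.561 − 23.265 = 73.296 atm
Z = PV_m/(RT) = (73.296)(0.3920)/((0.08206)(411)) = 28.732/33.727 = 0.8519

Z ≈ 0.8519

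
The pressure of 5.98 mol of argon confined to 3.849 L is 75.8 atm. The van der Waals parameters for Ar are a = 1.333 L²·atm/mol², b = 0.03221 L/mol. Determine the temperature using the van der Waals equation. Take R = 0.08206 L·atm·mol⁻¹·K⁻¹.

T ≈ 588.8 K

T = (P + a n²/V²)(V − nb)/(nR)
P + a n²/V² = 75.8 + (1.333)(5.98)²/(3.849)² = 79.018 atm
V − nb = 3.849 − (5.98)(0.03221) = 3.6564 L
T = (79.018)(3.6564)/((5.98)(0.08206)) = 588.8 K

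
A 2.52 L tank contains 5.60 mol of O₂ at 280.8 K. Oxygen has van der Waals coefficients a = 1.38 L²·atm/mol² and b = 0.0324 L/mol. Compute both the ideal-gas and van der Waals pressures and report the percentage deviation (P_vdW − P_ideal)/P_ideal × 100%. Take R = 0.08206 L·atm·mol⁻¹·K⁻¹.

-5.55 %

Ideal: P_ideal = nRT/V = (5.60)(0.08206)(280.8)/2.52 = 51.2054 atm
vdW: P = nRT/(V − nb) − a n²/V² = 129.038/2.33856 − 43.2768/6.35040 = 55.1784 − 6.81481 = 48.3636 atm
% deviation = (48.3636 − 51.2054)/51.2054 × 100% = -5.55%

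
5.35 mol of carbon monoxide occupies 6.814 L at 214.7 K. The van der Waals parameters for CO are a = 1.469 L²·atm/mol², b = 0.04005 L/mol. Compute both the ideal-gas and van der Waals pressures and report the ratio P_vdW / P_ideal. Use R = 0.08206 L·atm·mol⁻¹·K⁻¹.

P_vdW / P_ideal ≈ 0.9670

Ideal: P_ideal = nRT/V = (5.35)(0.08206)(214.7)/6.814 = 13.8330 atm
vdW: P = nRT/(V − nb) − a n²/V² = 94.2578/6.59973 − 42.0465/46.4306 = 14.2821 − 0.905577 = 13.3765 atm
Ratio = 13.3765/13.8330 = 0.9670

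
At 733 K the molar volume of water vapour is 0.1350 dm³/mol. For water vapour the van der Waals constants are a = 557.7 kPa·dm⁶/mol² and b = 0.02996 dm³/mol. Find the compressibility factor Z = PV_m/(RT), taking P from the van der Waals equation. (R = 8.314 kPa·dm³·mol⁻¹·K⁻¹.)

Z ≈ 0.6073

P = RT/(V_m − b) − a/V_m² = (8.314)(733)/(0.1350 − 0.02996) − 557.7/(0.1350)²
  = 6094.2/0.10504 − 30601 = 58018 − 30601 = 27417 kPa
Z = PV_m/(RT) = (27417)(0.1350)/((8.314)(733)) = 3701.3/6094.2 = 0.6073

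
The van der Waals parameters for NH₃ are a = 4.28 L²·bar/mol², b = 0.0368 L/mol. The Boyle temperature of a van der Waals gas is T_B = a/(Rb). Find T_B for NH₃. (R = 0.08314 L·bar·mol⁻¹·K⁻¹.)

For a van der Waals gas the second virial coefficient B₂ = b − a/(RT) vanishes at T_B = a/(Rb).
T_B = 4.28/(0.08314×0.0368) = 4.28/0.0030596 = 1399 K

T_B ≈ 1399 K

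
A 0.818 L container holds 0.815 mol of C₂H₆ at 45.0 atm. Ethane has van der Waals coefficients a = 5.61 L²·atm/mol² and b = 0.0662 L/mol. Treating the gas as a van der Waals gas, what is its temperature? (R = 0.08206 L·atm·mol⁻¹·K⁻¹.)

T ≈ 577.7 K

T = (P + a n²/V²)(V − nb)/(nR)
P + a n²/V² = 45.0 + (5.61)(0.815)²/(0.818)² = 50.569 atm
V − nb = 0.818 − (0.815)(0.0662) = 0.76405 L
T = (50.569)(0.76405)/((0.815)(0.08206)) = 577.7 K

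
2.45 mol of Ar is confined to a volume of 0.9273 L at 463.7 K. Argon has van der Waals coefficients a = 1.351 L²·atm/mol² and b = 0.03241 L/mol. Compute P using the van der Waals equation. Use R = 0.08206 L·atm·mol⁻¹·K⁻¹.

P = nRT/(V − nb) − a n²/V²
nRT/(V − nb) = (2.45)(0.08206)(463.7)/(0.9273 − 2.45×0.03241) = 93.225/0.84790 = 109.95 atm
a n²/V² = (1.351)(2.45)²/(0.9273)² = 9.4308 atm
P = 109.95 − 9.4308 = 100.5 atm

P ≈ 100.5 atm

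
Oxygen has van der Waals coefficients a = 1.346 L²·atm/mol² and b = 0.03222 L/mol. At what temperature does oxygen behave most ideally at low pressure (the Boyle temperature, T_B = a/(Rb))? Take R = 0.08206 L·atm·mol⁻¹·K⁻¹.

For a van der Waals gas the second virial coefficient B₂ = b − a/(RT) vanishes at T_B = a/(Rb).
T_B = 1.346/(0.08206×0.03222) = 1.346/0.0026440 = 509.1 K

T_B ≈ 509.1 K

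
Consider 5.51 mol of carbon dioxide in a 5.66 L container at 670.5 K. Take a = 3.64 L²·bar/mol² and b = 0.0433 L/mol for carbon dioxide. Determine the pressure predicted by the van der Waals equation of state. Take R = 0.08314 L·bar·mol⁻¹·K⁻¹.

P ≈ 53.21 bar

P = nRT/(V − nb) − a n²/V²
nRT/(V − nb) = (5.51)(0.08314)(670.5)/(5.66 − 5.51×0.0433) = 307.16/5.4214 = 56.657 bar
a n²/V² = (3.64)(5.51)²/(5.66)² = 3.4496 bar
P = 56.657 − 3.4496 = 53.21 bar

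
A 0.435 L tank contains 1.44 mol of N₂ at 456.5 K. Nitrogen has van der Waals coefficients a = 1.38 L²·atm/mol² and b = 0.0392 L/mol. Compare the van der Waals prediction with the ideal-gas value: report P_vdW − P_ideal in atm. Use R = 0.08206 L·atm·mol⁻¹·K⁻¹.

ΔP ≈ 3.37 atm

Ideal: P_ideal = nRT/V = (1.44)(0.08206)(456.5)/0.435 = 124.007 atm
vdW: P = nRT/(V − nb) − a n²/V² = 53.9430/0.378552 − 2.86157/0.189225 = 142.498 − 15.1226 = 127.375 atm
ΔP = 127.375 − 124.007 = 3.37 atm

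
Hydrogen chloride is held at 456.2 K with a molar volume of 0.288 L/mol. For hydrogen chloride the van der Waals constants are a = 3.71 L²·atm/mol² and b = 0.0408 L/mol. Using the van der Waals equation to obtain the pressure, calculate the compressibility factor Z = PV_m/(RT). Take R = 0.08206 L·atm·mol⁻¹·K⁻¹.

Z ≈ 0.8209

P = RT/(V_m − b) − a/V_m² = (0.08206)(456.2)/(0.288 − 0.0408) − 3.71/(0.288)²
  = 37.436/0.24720 − 44.729 = 151.44 − 44.729 = 106.71 atm
Z = PV_m/(RT) = (106.71)(0.288)/((0.08206)(456.2)) = 30.732/37.436 = 0.8209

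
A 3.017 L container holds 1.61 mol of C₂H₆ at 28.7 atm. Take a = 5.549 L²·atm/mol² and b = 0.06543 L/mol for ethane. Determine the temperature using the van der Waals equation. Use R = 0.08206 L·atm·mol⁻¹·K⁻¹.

T = (P + a n²/V²)(V − nb)/(nR)
P + a n²/V² = 28.7 + (5.549)(1.61)²/(3.017)² = 30.280 atm
V − nb = 3.017 − (1.61)(0.06543) = 2.9117 L
T = (30.280)(2.9117)/((1.61)(0.08206)) = 667.3 K

T ≈ 667.3 K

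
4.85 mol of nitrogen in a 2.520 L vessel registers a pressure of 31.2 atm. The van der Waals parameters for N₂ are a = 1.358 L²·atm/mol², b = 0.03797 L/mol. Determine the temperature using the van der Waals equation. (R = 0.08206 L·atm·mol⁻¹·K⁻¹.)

T ≈ 212.6 K

T = (P + a n²/V²)(V − nb)/(nR)
P + a n²/V² = 31.2 + (1.358)(4.85)²/(2.520)² = 36.230 atm
V − nb = 2.520 − (4.85)(0.03797) = 2.3358 L
T = (36.230)(2.3358)/((4.85)(0.08206)) = 212.6 K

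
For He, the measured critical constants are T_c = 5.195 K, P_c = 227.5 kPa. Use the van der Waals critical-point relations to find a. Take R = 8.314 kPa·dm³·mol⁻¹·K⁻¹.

From T_c = 8a/(27Rb) and P_c = a/(27b²): a = 27 R² T_c²/(64 P_c).
a = 27×(8.314)²×(5.195)²/(64×227.5) = 50368/14560 = 3.459 kPa·dm⁶/mol²

a ≈ 3.459 kPa·dm⁶/mol²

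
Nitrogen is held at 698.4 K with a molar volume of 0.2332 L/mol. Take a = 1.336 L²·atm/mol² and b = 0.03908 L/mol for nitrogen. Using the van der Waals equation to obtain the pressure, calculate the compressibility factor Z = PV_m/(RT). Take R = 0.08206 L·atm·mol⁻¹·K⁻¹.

Z ≈ 1.101

P = RT/(V_m − b) − a/V_m² = (0.08206)(698.4)/(0.2332 − 0.03908) − 1.336/(0.2332)²
  = 57.311/0.19412 − 24.567 = 295.23 − 24.567 = 270.66 atm
Z = PV_m/(RT) = (270.66)(0.2332)/((0.08206)(698.4)) = 63.118/57.311 = 1.101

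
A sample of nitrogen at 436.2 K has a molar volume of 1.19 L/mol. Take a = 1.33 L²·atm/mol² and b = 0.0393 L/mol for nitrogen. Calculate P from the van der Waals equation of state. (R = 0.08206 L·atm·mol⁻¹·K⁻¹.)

P = RT/(V_m − b) − a/V_m²
RT/(V_m − b) = (0.08206)(436.2)/(1.19 − 0.0393) = 35.795/1.1507 = 31.107 atm
a/V_m² = 1.33/(1.19)² = 0.93920 atm
P = 31.107 − 0.93920 = 30.17 atm

P ≈ 30.17 atm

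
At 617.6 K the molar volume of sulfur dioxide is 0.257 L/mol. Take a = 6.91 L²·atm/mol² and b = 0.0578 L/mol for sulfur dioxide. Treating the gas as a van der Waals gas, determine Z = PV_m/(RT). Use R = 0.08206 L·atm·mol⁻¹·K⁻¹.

Z ≈ 0.7596

P = RT/(V_m − b) − a/V_m² = (0.08206)(617.6)/(0.257 − 0.0578) − 6.91/(0.257)²
  = 50.680/0.19920 − 104.62 = 254.42 − 104.62 = 149.80 atm
Z = PV_m/(RT) = (149.80)(0.257)/((0.08206)(617.6)) = 38.499/50.680 = 0.7596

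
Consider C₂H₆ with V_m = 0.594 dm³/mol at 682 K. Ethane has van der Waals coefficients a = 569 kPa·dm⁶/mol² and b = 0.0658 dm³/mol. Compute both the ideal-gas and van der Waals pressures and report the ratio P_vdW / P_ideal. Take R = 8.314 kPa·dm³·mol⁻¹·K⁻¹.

Ideal: P_ideal = RT/V_m = (8.314)(682)/0.594 = 9545.70 kPa
vdW: P = RT/(V_m − b) − a/V_m² = 5670.15/0.528200 − 569/0.352836 = 10734.9 − 1612.65 = 9122.3 kPa
Ratio = 9122.3/9545.70 = 0.9556

P_vdW / P_ideal ≈ 0.9556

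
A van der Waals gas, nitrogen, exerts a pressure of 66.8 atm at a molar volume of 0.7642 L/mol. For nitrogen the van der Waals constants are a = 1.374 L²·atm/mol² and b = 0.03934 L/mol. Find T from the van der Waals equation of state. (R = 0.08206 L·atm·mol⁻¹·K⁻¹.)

T = (P + a/V_m²)(V_m − b)/R
P + a/V_m² = 66.8 + 1.374/(0.7642)² = 69.153 atm
V_m − b = 0.7642 − 0.03934 = 0.72486 L/mol
T = (69.153)(0.72486)/0.08206 = 610.8 K

T ≈ 610.8 K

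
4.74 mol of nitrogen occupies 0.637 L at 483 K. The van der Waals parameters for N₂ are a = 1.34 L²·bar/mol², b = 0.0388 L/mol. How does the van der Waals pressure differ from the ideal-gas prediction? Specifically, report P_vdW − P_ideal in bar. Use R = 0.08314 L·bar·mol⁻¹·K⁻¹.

Ideal: P_ideal = nRT/V = (4.74)(0.08314)(483)/0.637 = 298.811 bar
vdW: P = nRT/(V − nb) − a n²/V² = 190.342/0.453088 − 30.1066/0.405769 = 420.099 − 74.1964 = 345.903 bar
ΔP = 345.903 − 298.811 = 47.09 bar

ΔP ≈ 47.09 bar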